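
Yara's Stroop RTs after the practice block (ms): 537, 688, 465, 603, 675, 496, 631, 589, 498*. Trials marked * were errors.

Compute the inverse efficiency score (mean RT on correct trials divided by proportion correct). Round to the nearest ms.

659 ms

Correct trials (n=8): 537, 688, 465, 603, 675, 496, 631, 589
Mean correct RT = 4684/8 = 585.5000 ms
Proportion correct = 8/9
IES = 585.5000 / (8/9) = 658.688 ms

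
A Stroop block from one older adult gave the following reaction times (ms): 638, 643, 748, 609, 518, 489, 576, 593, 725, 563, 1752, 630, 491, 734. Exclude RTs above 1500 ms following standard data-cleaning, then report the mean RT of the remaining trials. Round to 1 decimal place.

Excluded: 1752
Retained (n=13): Σ = 7957
Mean = 7957/13 = 612.0769

612.1 ms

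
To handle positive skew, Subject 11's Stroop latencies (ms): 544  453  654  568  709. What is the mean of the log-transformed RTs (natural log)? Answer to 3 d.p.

6.361

ln(RT): 6.2989, 6.1159, 6.4831, 6.3421, 6.5639
Σ ln(RT) = 31.8039
Mean = 31.8039/5 = 6.36079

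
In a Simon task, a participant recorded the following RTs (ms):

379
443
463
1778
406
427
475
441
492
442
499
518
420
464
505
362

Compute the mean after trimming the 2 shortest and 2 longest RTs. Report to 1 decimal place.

Sorted: 362, 379, 406, 420, 427, 441, 442, 443, 463, 464, 475, 492, 499, 505, 518, 1778
Drop lowest 2 (362, 379) and highest 2 (518, 1778)
Remaining (n=12): Σ = 5477, mean = 5477/12 = 456.417

456.4 ms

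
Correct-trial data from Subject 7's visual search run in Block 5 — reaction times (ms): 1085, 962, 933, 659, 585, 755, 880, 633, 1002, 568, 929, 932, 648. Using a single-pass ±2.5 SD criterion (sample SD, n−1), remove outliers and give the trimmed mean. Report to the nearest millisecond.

813 ms

n = 13, ΣRT = 10571, M = 813.154
Σ(x−M)² = 377125.69; s = √(377125.69/12) = 177.277
Cutoffs: 813.154 ± 2.5·177.277 → [370.0, 1256.3]
No RTs fall outside the cutoffs; all 13 retained. Mean = 10571/13 = 813.154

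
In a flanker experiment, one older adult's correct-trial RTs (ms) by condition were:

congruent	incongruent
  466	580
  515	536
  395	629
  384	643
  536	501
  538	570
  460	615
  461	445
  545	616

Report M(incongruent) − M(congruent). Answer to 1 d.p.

92.8 ms

M(congruent) = 4300/9 = 477.778
M(incongruent) = 5135/9 = 570.556
Difference = 570.556 − 477.778 = 92.778 ms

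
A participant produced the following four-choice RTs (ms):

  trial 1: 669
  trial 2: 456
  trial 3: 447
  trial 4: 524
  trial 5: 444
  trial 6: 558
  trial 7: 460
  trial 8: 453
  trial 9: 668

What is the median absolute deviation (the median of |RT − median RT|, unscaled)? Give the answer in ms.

16 ms

Sorted: 444, 447, 453, 456, 460, 524, 558, 668, 669 → median = 460
|x − 460|: 209, 4, 13, 64, 16, 98, 0, 7, 208
Sorted deviations: 0, 4, 7, 13, 16, 64, 98, 208, 209 → MAD = 16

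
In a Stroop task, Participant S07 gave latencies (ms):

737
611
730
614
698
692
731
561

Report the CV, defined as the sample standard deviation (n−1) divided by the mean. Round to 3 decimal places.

0.100

n = 8, Σ = 5374, M = 671.7500
Σ(x−M)² = 31551.500; s = √(31551.500/7) = 67.1369
CV = 67.1369 / 671.7500 = 0.09994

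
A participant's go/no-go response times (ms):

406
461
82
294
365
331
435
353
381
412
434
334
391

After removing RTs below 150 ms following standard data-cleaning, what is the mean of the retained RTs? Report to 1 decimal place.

383.1 ms

Excluded: 82
Retained (n=12): Σ = 4597
Mean = 4597/12 = 383.0833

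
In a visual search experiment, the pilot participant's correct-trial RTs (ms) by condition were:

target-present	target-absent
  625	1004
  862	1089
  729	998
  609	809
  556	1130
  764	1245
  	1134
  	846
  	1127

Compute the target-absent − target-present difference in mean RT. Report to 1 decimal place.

M(target-present) = 4145/6 = 690.833
M(target-absent) = 9382/9 = 1042.444
Difference = 1042.444 − 690.833 = 351.611 ms

351.6 ms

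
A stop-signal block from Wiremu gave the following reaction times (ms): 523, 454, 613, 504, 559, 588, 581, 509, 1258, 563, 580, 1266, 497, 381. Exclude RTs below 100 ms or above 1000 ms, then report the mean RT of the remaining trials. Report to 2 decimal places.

Excluded: 1258, 1266
Retained (n=12): Σ = 6352
Mean = 6352/12 = 529.3333

529.33 ms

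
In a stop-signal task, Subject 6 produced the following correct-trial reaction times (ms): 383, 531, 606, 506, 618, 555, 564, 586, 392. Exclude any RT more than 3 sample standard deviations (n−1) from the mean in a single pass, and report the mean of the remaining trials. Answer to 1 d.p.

n = 9, ΣRT = 4741, M = 526.778
Σ(x−M)² = 59573.56; s = √(59573.56/8) = 86.294
Cutoffs: 526.778 ± 3·86.294 → [267.9, 785.7]
No RTs fall outside the cutoffs; all 9 retained. Mean = 4741/9 = 526.778

526.8 ms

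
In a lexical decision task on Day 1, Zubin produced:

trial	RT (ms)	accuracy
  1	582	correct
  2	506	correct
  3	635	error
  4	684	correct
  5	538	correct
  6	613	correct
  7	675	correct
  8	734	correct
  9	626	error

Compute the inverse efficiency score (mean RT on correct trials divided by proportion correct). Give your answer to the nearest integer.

796 ms

Correct trials (n=7): 582, 506, 684, 538, 613, 675, 734
Mean correct RT = 4332/7 = 618.8571 ms
Proportion correct = 7/9
IES = 618.8571 / (7/9) = 795.673 ms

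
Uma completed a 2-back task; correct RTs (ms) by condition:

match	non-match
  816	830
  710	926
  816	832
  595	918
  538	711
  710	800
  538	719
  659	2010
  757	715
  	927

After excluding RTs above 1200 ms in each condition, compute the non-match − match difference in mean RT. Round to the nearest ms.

138 ms

non-match: exclude 2010
M(match) = 6139/9 = 682.111
M(non-match) = 7378/9 = 819.778
Difference = 819.778 − 682.111 = 137.667 ms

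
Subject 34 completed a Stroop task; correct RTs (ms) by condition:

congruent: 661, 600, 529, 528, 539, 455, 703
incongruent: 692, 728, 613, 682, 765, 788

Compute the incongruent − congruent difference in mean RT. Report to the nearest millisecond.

M(congruent) = 4015/7 = 573.571
M(incongruent) = 4268/6 = 711.333
Difference = 711.333 − 573.571 = 137.762 ms

138 ms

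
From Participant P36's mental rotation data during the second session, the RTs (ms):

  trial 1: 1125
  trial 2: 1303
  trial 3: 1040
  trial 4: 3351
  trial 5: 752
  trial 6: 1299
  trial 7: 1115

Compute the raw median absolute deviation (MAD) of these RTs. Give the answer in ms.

Sorted: 752, 1040, 1115, 1125, 1299, 1303, 3351 → median = 1125
|x − 1125|: 0, 178, 85, 2226, 373, 174, 10
Sorted deviations: 0, 10, 85, 174, 178, 373, 2226 → MAD = 174

174 ms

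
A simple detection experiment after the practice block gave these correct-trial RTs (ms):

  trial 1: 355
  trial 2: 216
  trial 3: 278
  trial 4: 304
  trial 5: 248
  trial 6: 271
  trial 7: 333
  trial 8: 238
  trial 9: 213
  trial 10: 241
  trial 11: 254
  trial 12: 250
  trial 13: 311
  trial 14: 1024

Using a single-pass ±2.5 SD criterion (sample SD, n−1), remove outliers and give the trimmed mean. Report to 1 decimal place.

270.2 ms

n = 14, ΣRT = 4536, M = 324.000
Σ(x−M)² = 550958.00; s = √(550958.00/13) = 205.867
Cutoffs: 324.000 ± 2.5·205.867 → [-190.7, 838.7]
Outside: 1024 → excluded.
Retained (n=13): Σ = 3512, mean = 3512/13 = 270.154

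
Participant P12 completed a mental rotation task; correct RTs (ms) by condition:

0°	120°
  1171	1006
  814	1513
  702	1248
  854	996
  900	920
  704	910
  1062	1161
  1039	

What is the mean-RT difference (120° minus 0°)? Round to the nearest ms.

202 ms

M(0°) = 7246/8 = 905.750
M(120°) = 7754/7 = 1107.714
Difference = 1107.714 − 905.750 = 201.964 ms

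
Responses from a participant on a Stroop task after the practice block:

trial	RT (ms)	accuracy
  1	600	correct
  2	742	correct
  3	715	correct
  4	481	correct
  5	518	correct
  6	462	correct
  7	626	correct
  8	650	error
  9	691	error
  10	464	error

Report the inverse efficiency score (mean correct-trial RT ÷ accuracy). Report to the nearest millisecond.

Correct trials (n=7): 600, 742, 715, 481, 518, 462, 626
Mean correct RT = 4144/7 = 592.0000 ms
Proportion correct = 7/10
IES = 592.0000 / (7/10) = 845.714 ms

846 ms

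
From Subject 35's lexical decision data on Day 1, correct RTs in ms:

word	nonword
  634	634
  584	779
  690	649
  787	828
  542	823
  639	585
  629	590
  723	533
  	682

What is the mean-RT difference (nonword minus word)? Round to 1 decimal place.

M(word) = 5228/8 = 653.500
M(nonword) = 6103/9 = 678.111
Difference = 678.111 − 653.500 = 24.611 ms

24.6 ms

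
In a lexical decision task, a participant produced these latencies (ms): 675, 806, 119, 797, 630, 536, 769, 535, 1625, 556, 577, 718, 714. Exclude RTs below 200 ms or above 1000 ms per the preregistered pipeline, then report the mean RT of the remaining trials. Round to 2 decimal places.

664.82 ms

Excluded: 119, 1625
Retained (n=11): Σ = 7313
Mean = 7313/11 = 664.8182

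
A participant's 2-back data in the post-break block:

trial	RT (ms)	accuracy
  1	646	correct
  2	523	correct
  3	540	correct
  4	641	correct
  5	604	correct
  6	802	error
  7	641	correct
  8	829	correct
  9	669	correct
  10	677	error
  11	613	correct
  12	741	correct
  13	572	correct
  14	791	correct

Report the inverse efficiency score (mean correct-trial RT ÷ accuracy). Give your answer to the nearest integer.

Correct trials (n=12): 646, 523, 540, 641, 604, 641, 829, 669, 613, 741, 572, 791
Mean correct RT = 7810/12 = 650.8333 ms
Proportion correct = 12/14
IES = 650.8333 / (12/14) = 759.306 ms

759 ms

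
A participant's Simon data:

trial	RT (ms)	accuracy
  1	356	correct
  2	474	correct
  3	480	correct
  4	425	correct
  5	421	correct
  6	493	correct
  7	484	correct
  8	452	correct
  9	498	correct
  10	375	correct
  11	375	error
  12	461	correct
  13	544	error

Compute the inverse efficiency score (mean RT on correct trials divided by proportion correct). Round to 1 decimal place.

528.5 ms

Correct trials (n=11): 356, 474, 480, 425, 421, 493, 484, 452, 498, 375, 461
Mean correct RT = 4919/11 = 447.1818 ms
Proportion correct = 11/13
IES = 447.1818 / (11/13) = 528.488 ms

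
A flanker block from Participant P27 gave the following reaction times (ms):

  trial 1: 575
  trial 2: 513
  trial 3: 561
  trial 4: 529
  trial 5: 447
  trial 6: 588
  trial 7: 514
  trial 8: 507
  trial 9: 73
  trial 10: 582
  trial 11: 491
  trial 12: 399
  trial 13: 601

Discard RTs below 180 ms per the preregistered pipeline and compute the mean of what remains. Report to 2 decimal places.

Excluded: 73
Retained (n=12): Σ = 6307
Mean = 6307/12 = 525.5833

525.58 ms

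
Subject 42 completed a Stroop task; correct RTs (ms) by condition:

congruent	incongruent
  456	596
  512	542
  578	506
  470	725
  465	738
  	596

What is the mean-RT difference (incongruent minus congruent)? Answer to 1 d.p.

121.0 ms

M(congruent) = 2481/5 = 496.200
M(incongruent) = 3703/6 = 617.167
Difference = 617.167 − 496.200 = 120.967 ms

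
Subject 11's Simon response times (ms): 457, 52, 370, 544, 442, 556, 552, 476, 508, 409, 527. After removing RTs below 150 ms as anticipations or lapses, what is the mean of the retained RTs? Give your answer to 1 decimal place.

Excluded: 52
Retained (n=10): Σ = 4841
Mean = 4841/10 = 484.1000

484.1 ms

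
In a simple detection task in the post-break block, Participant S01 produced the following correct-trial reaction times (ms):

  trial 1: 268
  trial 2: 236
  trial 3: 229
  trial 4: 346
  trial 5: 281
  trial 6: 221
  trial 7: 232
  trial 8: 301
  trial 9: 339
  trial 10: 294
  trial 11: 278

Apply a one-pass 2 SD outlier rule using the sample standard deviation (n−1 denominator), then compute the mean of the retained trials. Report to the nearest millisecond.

275 ms

n = 11, ΣRT = 3025, M = 275.000
Σ(x−M)² = 18670.00; s = √(18670.00/10) = 43.209
Cutoffs: 275.000 ± 2·43.209 → [188.6, 361.4]
No RTs fall outside the cutoffs; all 11 retained. Mean = 3025/11 = 275.000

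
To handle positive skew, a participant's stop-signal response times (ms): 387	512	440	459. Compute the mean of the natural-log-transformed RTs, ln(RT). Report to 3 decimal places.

6.103

ln(RT): 5.9584, 6.2383, 6.0868, 6.1291
Σ ln(RT) = 24.4126
Mean = 24.4126/4 = 6.10314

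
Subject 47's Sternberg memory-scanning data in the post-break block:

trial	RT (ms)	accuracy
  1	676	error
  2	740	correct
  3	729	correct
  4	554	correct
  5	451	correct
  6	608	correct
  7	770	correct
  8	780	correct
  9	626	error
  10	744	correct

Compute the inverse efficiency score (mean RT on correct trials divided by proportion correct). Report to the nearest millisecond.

Correct trials (n=8): 740, 729, 554, 451, 608, 770, 780, 744
Mean correct RT = 5376/8 = 672.0000 ms
Proportion correct = 8/10
IES = 672.0000 / (8/10) = 840.000 ms

840 ms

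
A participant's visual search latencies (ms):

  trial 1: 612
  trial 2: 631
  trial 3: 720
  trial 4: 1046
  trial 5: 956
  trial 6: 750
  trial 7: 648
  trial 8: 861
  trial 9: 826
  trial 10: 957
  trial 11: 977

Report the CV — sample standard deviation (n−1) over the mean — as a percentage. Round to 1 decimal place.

n = 11, Σ = 8984, M = 816.7273
Σ(x−M)² = 238058.182; s = √(238058.182/10) = 154.2913
CV = 154.2913 / 816.7273 = 0.18891 = 18.891%

18.9%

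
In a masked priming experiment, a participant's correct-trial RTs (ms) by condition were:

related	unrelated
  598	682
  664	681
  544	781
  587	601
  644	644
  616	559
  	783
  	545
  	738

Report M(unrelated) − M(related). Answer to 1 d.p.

59.4 ms

M(related) = 3653/6 = 608.833
M(unrelated) = 6014/9 = 668.222
Difference = 668.222 − 608.833 = 59.389 ms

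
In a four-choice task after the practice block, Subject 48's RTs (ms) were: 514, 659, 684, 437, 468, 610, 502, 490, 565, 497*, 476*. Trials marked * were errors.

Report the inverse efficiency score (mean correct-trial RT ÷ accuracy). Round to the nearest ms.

669 ms

Correct trials (n=9): 514, 659, 684, 437, 468, 610, 502, 490, 565
Mean correct RT = 4929/9 = 547.6667 ms
Proportion correct = 9/11
IES = 547.6667 / (9/11) = 669.370 ms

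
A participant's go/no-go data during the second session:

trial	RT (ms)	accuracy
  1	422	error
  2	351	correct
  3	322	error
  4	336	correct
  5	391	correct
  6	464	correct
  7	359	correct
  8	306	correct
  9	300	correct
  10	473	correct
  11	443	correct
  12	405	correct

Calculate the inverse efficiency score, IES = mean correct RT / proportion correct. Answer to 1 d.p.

459.4 ms

Correct trials (n=10): 351, 336, 391, 464, 359, 306, 300, 473, 443, 405
Mean correct RT = 3828/10 = 382.8000 ms
Proportion correct = 10/12
IES = 382.8000 / (10/12) = 459.360 ms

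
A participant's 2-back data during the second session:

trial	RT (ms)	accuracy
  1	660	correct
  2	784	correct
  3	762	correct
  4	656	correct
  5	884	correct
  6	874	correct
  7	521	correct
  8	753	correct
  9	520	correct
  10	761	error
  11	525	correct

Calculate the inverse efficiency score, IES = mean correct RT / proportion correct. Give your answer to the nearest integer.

Correct trials (n=10): 660, 784, 762, 656, 884, 874, 521, 753, 520, 525
Mean correct RT = 6939/10 = 693.9000 ms
Proportion correct = 10/11
IES = 693.9000 / (10/11) = 763.290 ms

763 ms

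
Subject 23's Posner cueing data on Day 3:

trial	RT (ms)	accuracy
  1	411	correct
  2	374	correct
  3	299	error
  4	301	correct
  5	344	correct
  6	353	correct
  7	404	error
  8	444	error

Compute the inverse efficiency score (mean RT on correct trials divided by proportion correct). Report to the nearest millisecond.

Correct trials (n=5): 411, 374, 301, 344, 353
Mean correct RT = 1783/5 = 356.6000 ms
Proportion correct = 5/8
IES = 356.6000 / (5/8) = 570.560 ms

571 ms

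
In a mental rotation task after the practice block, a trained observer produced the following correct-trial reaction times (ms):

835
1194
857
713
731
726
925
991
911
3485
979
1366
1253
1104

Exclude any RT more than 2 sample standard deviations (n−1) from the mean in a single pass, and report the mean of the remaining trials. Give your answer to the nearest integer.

968 ms

n = 14, ΣRT = 16070, M = 1147.857
Σ(x−M)² = 6407125.71; s = √(6407125.71/13) = 702.037
Cutoffs: 1147.857 ± 2·702.037 → [-256.2, 2551.9]
Outside: 3485 → excluded.
Retained (n=13): Σ = 12585, mean = 12585/13 = 968.077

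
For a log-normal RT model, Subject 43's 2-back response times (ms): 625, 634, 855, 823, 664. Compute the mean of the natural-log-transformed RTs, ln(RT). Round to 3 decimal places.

6.570

ln(RT): 6.4378, 6.4520, 6.7511, 6.7130, 6.4983
Σ ln(RT) = 32.8521
Mean = 32.8521/5 = 6.57043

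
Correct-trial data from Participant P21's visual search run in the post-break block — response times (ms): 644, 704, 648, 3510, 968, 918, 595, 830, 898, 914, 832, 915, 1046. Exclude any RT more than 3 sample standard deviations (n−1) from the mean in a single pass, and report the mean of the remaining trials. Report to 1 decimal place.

n = 13, ΣRT = 13422, M = 1032.462
Σ(x−M)² = 6880695.23; s = √(6880695.23/12) = 757.226
Cutoffs: 1032.462 ± 3·757.226 → [-1239.2, 3304.1]
Outside: 3510 → excluded.
Retained (n=12): Σ = 9912, mean = 9912/12 = 826.000

826.0 ms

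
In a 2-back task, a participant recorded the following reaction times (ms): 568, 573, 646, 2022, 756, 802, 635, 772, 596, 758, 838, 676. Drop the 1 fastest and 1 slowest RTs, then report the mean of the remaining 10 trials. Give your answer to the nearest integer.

Sorted: 568, 573, 596, 635, 646, 676, 756, 758, 772, 802, 838, 2022
Drop lowest 1 (568) and highest 1 (2022)
Remaining (n=10): Σ = 7052, mean = 7052/10 = 705.200

705 ms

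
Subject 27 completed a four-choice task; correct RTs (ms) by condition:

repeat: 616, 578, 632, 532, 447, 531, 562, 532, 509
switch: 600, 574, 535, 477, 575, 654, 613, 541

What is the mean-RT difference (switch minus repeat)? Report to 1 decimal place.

22.3 ms

M(repeat) = 4939/9 = 548.778
M(switch) = 4569/8 = 571.125
Difference = 571.125 − 548.778 = 22.347 ms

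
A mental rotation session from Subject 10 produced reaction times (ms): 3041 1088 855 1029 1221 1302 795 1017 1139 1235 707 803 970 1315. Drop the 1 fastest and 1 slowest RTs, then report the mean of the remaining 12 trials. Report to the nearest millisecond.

1064 ms

Sorted: 707, 795, 803, 855, 970, 1017, 1029, 1088, 1139, 1221, 1235, 1302, 1315, 3041
Drop lowest 1 (707) and highest 1 (3041)
Remaining (n=12): Σ = 12769, mean = 12769/12 = 1064.083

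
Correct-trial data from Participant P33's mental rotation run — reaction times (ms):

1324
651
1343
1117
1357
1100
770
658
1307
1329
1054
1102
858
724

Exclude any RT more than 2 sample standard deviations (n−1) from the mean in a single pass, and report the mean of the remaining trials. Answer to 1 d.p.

n = 14, ΣRT = 14694, M = 1049.571
Σ(x−M)² = 943175.43; s = √(943175.43/13) = 269.355
Cutoffs: 1049.571 ± 2·269.355 → [510.9, 1588.3]
No RTs fall outside the cutoffs; all 14 retained. Mean = 14694/14 = 1049.571

1049.6 ms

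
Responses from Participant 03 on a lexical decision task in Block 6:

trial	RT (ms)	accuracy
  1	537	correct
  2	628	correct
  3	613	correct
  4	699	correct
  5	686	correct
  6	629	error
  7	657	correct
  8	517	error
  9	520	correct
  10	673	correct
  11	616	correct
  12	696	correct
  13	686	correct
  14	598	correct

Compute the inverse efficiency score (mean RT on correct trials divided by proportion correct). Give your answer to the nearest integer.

Correct trials (n=12): 537, 628, 613, 699, 686, 657, 520, 673, 616, 696, 686, 598
Mean correct RT = 7609/12 = 634.0833 ms
Proportion correct = 12/14
IES = 634.0833 / (12/14) = 739.764 ms

740 ms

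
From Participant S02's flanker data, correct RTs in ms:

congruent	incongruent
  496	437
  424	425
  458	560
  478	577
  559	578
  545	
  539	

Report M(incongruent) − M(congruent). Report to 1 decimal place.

M(congruent) = 3499/7 = 499.857
M(incongruent) = 2577/5 = 515.400
Difference = 515.400 − 499.857 = 15.543 ms

15.5 ms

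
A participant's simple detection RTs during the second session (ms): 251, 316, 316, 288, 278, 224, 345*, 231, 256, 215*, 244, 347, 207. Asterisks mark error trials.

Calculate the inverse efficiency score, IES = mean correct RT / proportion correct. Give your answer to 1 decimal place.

Correct trials (n=11): 251, 316, 316, 288, 278, 224, 231, 256, 244, 347, 207
Mean correct RT = 2958/11 = 268.9091 ms
Proportion correct = 11/13
IES = 268.9091 / (11/13) = 317.802 ms

317.8 ms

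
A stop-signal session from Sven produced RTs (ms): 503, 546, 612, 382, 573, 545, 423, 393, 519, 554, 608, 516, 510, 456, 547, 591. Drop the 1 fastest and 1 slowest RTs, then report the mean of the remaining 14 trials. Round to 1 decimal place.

520.3 ms

Sorted: 382, 393, 423, 456, 503, 510, 516, 519, 545, 546, 547, 554, 573, 591, 608, 612
Drop lowest 1 (382) and highest 1 (612)
Remaining (n=14): Σ = 7284, mean = 7284/14 = 520.286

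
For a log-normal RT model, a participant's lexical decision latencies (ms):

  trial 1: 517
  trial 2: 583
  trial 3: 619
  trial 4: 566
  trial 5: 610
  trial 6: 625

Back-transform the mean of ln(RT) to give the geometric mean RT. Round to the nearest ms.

ln(RT): 6.2480, 6.3682, 6.4281, 6.3386, 6.4135, 6.4378
Mean ln(RT) = 38.2341/6 = 6.37236
Geometric mean = exp(6.37236) = 585.44 ms

585 ms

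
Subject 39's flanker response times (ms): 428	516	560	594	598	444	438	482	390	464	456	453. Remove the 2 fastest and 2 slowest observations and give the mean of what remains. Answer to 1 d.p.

Sorted: 390, 428, 438, 444, 453, 456, 464, 482, 516, 560, 594, 598
Drop lowest 2 (390, 428) and highest 2 (594, 598)
Remaining (n=8): Σ = 3813, mean = 3813/8 = 476.625

476.6 ms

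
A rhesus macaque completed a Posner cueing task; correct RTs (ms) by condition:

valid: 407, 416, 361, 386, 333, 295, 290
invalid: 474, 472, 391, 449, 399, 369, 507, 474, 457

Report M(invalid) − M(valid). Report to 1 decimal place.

88.1 ms

M(valid) = 2488/7 = 355.429
M(invalid) = 3992/9 = 443.556
Difference = 443.556 − 355.429 = 88.127 ms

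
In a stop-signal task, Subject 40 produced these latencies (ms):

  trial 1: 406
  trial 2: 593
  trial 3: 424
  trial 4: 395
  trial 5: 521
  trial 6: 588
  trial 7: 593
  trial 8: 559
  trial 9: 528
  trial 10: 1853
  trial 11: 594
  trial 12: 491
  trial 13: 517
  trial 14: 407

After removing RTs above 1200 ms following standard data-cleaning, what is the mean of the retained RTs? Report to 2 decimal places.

Excluded: 1853
Retained (n=13): Σ = 6616
Mean = 6616/13 = 508.9231

508.92 ms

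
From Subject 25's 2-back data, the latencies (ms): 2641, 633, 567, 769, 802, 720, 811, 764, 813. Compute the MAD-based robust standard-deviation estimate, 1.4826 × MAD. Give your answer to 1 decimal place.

65.2 ms

Sorted: 567, 633, 720, 764, 769, 802, 811, 813, 2641 → median = 769
|x − 769| sorted: 0, 5, 33, 42, 44, 49, 136, 202, 1872 → MAD = 44
Robust SD ≈ 1.4826 × 44 = 65.234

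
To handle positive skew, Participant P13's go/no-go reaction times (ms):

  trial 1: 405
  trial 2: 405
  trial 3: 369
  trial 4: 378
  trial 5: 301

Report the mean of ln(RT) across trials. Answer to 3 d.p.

ln(RT): 6.0039, 6.0039, 5.9108, 5.9349, 5.7071
Σ ln(RT) = 29.5606
Mean = 29.5606/5 = 5.91212

5.912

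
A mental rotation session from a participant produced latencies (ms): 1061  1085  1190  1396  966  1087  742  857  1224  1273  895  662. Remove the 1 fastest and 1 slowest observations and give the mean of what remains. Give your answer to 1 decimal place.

Sorted: 662, 742, 857, 895, 966, 1061, 1085, 1087, 1190, 1224, 1273, 1396
Drop lowest 1 (662) and highest 1 (1396)
Remaining (n=10): Σ = 10380, mean = 10380/10 = 1038.000

1038.0 ms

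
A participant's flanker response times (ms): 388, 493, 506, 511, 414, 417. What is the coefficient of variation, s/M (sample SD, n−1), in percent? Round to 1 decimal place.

n = 6, Σ = 2729, M = 454.8333
Σ(x−M)² = 14794.833; s = √(14794.833/5) = 54.3964
CV = 54.3964 / 454.8333 = 0.11960 = 11.960%

12.0%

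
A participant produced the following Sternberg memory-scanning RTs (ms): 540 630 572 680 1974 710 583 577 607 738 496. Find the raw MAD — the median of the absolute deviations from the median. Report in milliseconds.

Sorted: 496, 540, 572, 577, 583, 607, 630, 680, 710, 738, 1974 → median = 607
|x − 607|: 67, 23, 35, 73, 1367, 103, 24, 30, 0, 131, 111
Sorted deviations: 0, 23, 24, 30, 35, 67, 73, 103, 111, 131, 1367 → MAD = 67

67 ms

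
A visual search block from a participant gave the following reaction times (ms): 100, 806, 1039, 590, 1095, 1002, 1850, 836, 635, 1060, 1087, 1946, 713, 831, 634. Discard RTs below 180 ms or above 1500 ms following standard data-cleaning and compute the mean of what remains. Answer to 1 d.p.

860.7 ms

Excluded: 100, 1850, 1946
Retained (n=12): Σ = 10328
Mean = 10328/12 = 860.6667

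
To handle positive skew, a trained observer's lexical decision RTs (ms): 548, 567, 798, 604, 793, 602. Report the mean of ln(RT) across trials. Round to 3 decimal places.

ln(RT): 6.3063, 6.3404, 6.6821, 6.4036, 6.6758, 6.4003
Σ ln(RT) = 38.8084
Mean = 38.8084/6 = 6.46807

6.468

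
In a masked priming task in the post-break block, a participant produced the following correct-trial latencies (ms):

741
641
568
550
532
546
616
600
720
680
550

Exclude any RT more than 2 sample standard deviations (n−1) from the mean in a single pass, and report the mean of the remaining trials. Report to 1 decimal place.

613.1 ms

n = 11, ΣRT = 6744, M = 613.091
Σ(x−M)² = 54296.91; s = √(54296.91/10) = 73.686
Cutoffs: 613.091 ± 2·73.686 → [465.7, 760.5]
No RTs fall outside the cutoffs; all 11 retained. Mean = 6744/11 = 613.091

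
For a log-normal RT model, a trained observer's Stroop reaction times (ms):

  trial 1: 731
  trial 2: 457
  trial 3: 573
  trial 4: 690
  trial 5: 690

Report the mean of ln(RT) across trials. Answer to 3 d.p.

6.429

ln(RT): 6.5944, 6.1247, 6.3509, 6.5367, 6.5367
Σ ln(RT) = 32.1434
Mean = 32.1434/5 = 6.42867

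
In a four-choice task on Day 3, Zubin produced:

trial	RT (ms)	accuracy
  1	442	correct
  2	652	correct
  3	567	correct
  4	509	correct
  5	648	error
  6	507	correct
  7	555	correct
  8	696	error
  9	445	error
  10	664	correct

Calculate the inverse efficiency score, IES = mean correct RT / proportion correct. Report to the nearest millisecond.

795 ms

Correct trials (n=7): 442, 652, 567, 509, 507, 555, 664
Mean correct RT = 3896/7 = 556.5714 ms
Proportion correct = 7/10
IES = 556.5714 / (7/10) = 795.102 ms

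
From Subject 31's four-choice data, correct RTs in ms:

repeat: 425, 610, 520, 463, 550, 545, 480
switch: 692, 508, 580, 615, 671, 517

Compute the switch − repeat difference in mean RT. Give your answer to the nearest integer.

84 ms

M(repeat) = 3593/7 = 513.286
M(switch) = 3583/6 = 597.167
Difference = 597.167 − 513.286 = 83.881 ms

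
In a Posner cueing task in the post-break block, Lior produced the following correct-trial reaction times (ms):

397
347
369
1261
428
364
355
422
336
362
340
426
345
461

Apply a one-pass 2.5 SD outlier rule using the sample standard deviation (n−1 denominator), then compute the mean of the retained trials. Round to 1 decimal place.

380.9 ms

n = 14, ΣRT = 6213, M = 443.786
Σ(x−M)² = 739410.36; s = √(739410.36/13) = 238.491
Cutoffs: 443.786 ± 2.5·238.491 → [-152.4, 1040.0]
Outside: 1261 → excluded.
Retained (n=13): Σ = 4952, mean = 4952/13 = 380.923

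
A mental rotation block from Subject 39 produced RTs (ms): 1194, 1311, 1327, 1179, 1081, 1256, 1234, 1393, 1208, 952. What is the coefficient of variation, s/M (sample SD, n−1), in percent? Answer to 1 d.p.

10.4%

n = 10, Σ = 12135, M = 1213.5000
Σ(x−M)² = 144374.500; s = √(144374.500/9) = 126.6555
CV = 126.6555 / 1213.5000 = 0.10437 = 10.437%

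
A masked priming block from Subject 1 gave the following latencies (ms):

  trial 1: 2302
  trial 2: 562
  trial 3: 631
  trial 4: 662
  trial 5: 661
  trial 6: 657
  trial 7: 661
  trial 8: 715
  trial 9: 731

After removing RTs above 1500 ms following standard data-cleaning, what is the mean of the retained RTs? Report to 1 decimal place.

660.0 ms

Excluded: 2302
Retained (n=8): Σ = 5280
Mean = 5280/8 = 660.0000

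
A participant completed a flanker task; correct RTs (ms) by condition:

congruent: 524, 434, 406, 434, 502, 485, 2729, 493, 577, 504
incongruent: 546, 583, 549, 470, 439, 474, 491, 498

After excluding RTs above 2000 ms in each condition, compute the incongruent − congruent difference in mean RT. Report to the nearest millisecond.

congruent: exclude 2729
M(congruent) = 4359/9 = 484.333
M(incongruent) = 4050/8 = 506.250
Difference = 506.250 − 484.333 = 21.917 ms

22 ms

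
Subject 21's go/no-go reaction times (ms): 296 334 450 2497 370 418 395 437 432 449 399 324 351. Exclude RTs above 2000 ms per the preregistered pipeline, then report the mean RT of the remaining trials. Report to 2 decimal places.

387.92 ms

Excluded: 2497
Retained (n=12): Σ = 4655
Mean = 4655/12 = 387.9167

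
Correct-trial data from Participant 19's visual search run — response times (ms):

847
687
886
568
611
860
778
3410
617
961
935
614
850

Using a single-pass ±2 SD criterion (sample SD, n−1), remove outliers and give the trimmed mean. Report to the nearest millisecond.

768 ms

n = 13, ΣRT = 12624, M = 971.077
Σ(x−M)² = 6662358.92; s = √(6662358.92/12) = 745.115
Cutoffs: 971.077 ± 2·745.115 → [-519.2, 2461.3]
Outside: 3410 → excluded.
Retained (n=12): Σ = 9214, mean = 9214/12 = 767.833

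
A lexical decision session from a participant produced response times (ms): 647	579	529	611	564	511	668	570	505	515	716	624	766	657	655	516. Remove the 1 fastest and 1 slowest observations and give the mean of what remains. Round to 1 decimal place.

597.3 ms

Sorted: 505, 511, 515, 516, 529, 564, 570, 579, 611, 624, 647, 655, 657, 668, 716, 766
Drop lowest 1 (505) and highest 1 (766)
Remaining (n=14): Σ = 8362, mean = 8362/14 = 597.286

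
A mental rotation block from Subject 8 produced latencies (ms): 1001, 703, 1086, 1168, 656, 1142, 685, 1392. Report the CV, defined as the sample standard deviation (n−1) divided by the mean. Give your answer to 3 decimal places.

n = 8, Σ = 7833, M = 979.1250
Σ(x−M)² = 511732.875; s = √(511732.875/7) = 270.3788
CV = 270.3788 / 979.1250 = 0.27614

0.276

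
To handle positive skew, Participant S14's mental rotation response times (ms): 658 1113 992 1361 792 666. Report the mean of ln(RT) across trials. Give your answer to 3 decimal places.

ln(RT): 6.4892, 7.0148, 6.8997, 7.2160, 6.6746, 6.5013
Σ ln(RT) = 40.7956
Mean = 40.7956/6 = 6.79926

6.799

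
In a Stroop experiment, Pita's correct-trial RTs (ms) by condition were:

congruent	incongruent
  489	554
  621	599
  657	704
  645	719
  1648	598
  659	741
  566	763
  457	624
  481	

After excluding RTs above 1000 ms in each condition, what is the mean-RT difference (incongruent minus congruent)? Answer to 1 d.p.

90.9 ms

congruent: exclude 1648
M(congruent) = 4575/8 = 571.875
M(incongruent) = 5302/8 = 662.750
Difference = 662.750 − 571.875 = 90.875 ms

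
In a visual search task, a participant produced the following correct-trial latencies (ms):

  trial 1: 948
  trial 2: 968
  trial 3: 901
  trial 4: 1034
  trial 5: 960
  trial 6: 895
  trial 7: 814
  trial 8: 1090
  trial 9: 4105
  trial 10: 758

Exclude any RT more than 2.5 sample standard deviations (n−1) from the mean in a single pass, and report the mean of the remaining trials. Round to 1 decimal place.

n = 10, ΣRT = 12473, M = 1247.300
Σ(x−M)² = 9158022.10; s = √(9158022.10/9) = 1008.741
Cutoffs: 1247.300 ± 2.5·1008.741 → [-1274.6, 3769.2]
Outside: 4105 → excluded.
Retained (n=9): Σ = 8368, mean = 8368/9 = 929.778

929.8 ms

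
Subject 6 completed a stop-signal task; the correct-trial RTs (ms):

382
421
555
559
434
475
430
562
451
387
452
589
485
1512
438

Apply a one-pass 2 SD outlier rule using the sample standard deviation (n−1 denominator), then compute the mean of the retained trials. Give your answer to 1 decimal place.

472.9 ms

n = 15, ΣRT = 8132, M = 542.133
Σ(x−M)² = 1067375.73; s = √(1067375.73/14) = 276.118
Cutoffs: 542.133 ± 2·276.118 → [-10.1, 1094.4]
Outside: 1512 → excluded.
Retained (n=14): Σ = 6620, mean = 6620/14 = 472.857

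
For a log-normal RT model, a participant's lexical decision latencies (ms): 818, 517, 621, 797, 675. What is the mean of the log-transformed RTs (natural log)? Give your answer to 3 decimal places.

ln(RT): 6.7069, 6.2480, 6.4313, 6.6809, 6.5147
Σ ln(RT) = 32.5818
Mean = 32.5818/5 = 6.51636

6.516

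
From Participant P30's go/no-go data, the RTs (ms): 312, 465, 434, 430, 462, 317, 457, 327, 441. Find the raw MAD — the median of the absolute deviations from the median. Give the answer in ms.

28 ms

Sorted: 312, 317, 327, 430, 434, 441, 457, 462, 465 → median = 434
|x − 434|: 122, 31, 0, 4, 28, 117, 23, 107, 7
Sorted deviations: 0, 4, 7, 23, 28, 31, 107, 117, 122 → MAD = 28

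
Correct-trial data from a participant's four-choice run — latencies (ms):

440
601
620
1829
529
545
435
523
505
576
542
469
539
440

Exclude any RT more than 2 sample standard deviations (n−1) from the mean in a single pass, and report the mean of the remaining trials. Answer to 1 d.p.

n = 14, ΣRT = 8593, M = 613.786
Σ(x−M)² = 1634448.36; s = √(1634448.36/13) = 354.580
Cutoffs: 613.786 ± 2·354.580 → [-95.4, 1322.9]
Outside: 1829 → excluded.
Retained (n=13): Σ = 6764, mean = 6764/13 = 520.308

520.3 ms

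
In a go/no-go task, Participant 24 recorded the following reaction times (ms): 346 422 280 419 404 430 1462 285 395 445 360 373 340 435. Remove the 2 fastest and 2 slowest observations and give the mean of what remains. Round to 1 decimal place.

Sorted: 280, 285, 340, 346, 360, 373, 395, 404, 419, 422, 430, 435, 445, 1462
Drop lowest 2 (280, 285) and highest 2 (445, 1462)
Remaining (n=10): Σ = 3924, mean = 3924/10 = 392.400

392.4 ms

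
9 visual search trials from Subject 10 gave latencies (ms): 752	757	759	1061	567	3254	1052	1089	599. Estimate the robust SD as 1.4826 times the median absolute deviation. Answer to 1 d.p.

284.7 ms

Sorted: 567, 599, 752, 757, 759, 1052, 1061, 1089, 3254 → median = 759
|x − 759| sorted: 0, 2, 7, 160, 192, 293, 302, 330, 2495 → MAD = 192
Robust SD ≈ 1.4826 × 192 = 284.659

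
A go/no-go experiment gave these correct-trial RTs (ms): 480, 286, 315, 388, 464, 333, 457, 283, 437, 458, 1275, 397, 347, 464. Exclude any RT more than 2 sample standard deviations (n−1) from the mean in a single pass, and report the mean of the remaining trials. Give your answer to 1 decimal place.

393.0 ms

n = 14, ΣRT = 6384, M = 456.000
Σ(x−M)² = 785656.00; s = √(785656.00/13) = 245.835
Cutoffs: 456.000 ± 2·245.835 → [-35.7, 947.7]
Outside: 1275 → excluded.
Retained (n=13): Σ = 5109, mean = 5109/13 = 393.000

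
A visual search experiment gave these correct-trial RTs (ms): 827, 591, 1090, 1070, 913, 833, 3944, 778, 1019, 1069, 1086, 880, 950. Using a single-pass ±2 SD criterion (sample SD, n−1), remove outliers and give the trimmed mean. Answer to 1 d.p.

925.5 ms

n = 13, ΣRT = 15050, M = 1157.692
Σ(x−M)² = 8668236.77; s = √(8668236.77/12) = 849.914
Cutoffs: 1157.692 ± 2·849.914 → [-542.1, 2857.5]
Outside: 3944 → excluded.
Retained (n=12): Σ = 11106, mean = 11106/12 = 925.500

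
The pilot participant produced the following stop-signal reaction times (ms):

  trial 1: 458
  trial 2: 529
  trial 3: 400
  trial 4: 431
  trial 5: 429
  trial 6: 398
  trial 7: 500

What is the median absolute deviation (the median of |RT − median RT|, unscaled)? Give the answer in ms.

Sorted: 398, 400, 429, 431, 458, 500, 529 → median = 431
|x − 431|: 27, 98, 31, 0, 2, 33, 69
Sorted deviations: 0, 2, 27, 31, 33, 69, 98 → MAD = 31

31 ms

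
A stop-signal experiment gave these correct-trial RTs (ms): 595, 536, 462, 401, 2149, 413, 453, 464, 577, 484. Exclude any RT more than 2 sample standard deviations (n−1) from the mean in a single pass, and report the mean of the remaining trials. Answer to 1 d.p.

487.2 ms

n = 10, ΣRT = 6534, M = 653.400
Σ(x−M)² = 2522710.40; s = √(2522710.40/9) = 529.435
Cutoffs: 653.400 ± 2·529.435 → [-405.5, 1712.3]
Outside: 2149 → excluded.
Retained (n=9): Σ = 4385, mean = 4385/9 = 487.222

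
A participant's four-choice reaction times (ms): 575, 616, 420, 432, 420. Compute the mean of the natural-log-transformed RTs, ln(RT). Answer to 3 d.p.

6.185

ln(RT): 6.3544, 6.4232, 6.0403, 6.0684, 6.0403
Σ ln(RT) = 30.9266
Mean = 30.9266/5 = 6.18531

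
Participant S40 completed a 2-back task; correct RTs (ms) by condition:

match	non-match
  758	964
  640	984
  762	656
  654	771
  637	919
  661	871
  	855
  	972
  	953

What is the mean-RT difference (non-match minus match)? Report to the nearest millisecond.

M(match) = 4112/6 = 685.333
M(non-match) = 7945/9 = 882.778
Difference = 882.778 − 685.333 = 197.444 ms

197 ms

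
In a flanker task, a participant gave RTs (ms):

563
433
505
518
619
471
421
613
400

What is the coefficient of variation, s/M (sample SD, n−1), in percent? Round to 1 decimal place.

n = 9, Σ = 4543, M = 504.7778
Σ(x−M)² = 52613.556; s = √(52613.556/8) = 81.0968
CV = 81.0968 / 504.7778 = 0.16066 = 16.066%

16.1%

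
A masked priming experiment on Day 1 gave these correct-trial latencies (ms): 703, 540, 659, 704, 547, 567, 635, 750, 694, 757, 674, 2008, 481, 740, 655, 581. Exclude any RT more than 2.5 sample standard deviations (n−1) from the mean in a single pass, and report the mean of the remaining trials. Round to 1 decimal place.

n = 16, ΣRT = 11695, M = 730.938
Σ(x−M)² = 1840386.94; s = √(1840386.94/15) = 350.275
Cutoffs: 730.938 ± 2.5·350.275 → [-144.7, 1606.6]
Outside: 2008 → excluded.
Retained (n=15): Σ = 9687, mean = 9687/15 = 645.800

645.8 ms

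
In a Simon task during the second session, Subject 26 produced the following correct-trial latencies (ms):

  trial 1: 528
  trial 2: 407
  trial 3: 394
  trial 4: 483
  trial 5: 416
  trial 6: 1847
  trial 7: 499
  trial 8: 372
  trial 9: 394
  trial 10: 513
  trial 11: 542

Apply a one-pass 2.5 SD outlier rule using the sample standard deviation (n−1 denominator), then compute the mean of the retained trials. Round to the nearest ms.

455 ms

n = 11, ΣRT = 6395, M = 581.364
Σ(x−M)² = 1799156.55; s = √(1799156.55/10) = 424.165
Cutoffs: 581.364 ± 2.5·424.165 → [-479.0, 1641.8]
Outside: 1847 → excluded.
Retained (n=10): Σ = 4548, mean = 4548/10 = 454.800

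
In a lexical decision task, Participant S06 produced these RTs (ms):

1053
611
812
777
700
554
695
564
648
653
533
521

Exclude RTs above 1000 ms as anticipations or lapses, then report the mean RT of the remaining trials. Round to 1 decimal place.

642.5 ms

Excluded: 1053
Retained (n=11): Σ = 7068
Mean = 7068/11 = 642.5455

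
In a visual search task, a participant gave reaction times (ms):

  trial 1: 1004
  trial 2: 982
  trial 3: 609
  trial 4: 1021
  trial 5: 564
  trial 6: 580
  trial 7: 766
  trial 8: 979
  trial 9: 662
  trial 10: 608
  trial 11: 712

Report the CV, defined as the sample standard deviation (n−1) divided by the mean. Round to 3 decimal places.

0.243

n = 11, Σ = 8487, M = 771.5455
Σ(x−M)² = 352100.727; s = √(352100.727/10) = 187.6435
CV = 187.6435 / 771.5455 = 0.24320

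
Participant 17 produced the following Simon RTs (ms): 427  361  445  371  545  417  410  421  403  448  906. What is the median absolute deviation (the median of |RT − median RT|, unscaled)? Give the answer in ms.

Sorted: 361, 371, 403, 410, 417, 421, 427, 445, 448, 545, 906 → median = 421
|x − 421|: 6, 60, 24, 50, 124, 4, 11, 0, 18, 27, 485
Sorted deviations: 0, 4, 6, 11, 18, 24, 27, 50, 60, 124, 485 → MAD = 24

24 ms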